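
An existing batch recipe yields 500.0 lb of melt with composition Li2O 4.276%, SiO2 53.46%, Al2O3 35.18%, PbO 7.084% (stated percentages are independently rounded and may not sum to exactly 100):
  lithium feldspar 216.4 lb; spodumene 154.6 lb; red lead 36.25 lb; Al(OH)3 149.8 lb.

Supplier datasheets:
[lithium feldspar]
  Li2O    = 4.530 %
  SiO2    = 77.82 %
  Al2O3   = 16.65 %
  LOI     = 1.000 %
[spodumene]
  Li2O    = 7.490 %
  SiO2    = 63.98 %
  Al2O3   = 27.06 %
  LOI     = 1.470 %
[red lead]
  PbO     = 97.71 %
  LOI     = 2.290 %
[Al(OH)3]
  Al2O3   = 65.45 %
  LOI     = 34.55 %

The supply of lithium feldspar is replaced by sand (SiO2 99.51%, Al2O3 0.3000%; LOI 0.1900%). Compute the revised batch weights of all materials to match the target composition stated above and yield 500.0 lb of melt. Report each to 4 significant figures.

Each numeric step carries exact precision throughout; working values appear with 4-significant-digit rounding on the page; every reported number is rounded only once — all derived quantities are rebuilt at full float precision (net glass mass, ignition loss, totals, yield, four oxide percentages) using the weight values at 500.0 lb of glass exactly as printed in the question or the answer.
Per-oxide target masses for 500.0 lb melt:
  Li2O: 4.276% × 500.0 = 21.38 lb
  SiO2: 53.46% × 500.0 = 267.3 lb
  Al2O3: 35.18% × 500.0 = 175.9 lb
  PbO: 7.084% × 500.0 = 35.42 lb
Balance tally, oxide-wise, given the weights on record, versus the basis set out (sums match the target masses up to rounding of the answer):
  Li2O: 285.4·0.07490 = 21.38 lb (target 21.38 lb)
  SiO2: 85.09·0.9951 + 285.4·0.6398 = 267.3 lb (target 267.3 lb)
  Al2O3: 85.09·0.003000 + 285.4·0.2706 + 150.3·0.6545 = 175.9 lb (target 175.9 lb)
  PbO: 36.25·0.9771 = 35.42 lb (target 35.42 lb)
Mass balance on the glass: total batch − LOI = 499.9 lb (summing oxide targets gives 500.0 lb; against the stated basis, 500.0 lb — a pure rounding effect).
Batch total: Σ batch = 557.0 lb; ignition loss, Σ(batch × LOI) = 57.12 lb; yield, glass over the total, = 89.75%.

Revised batch per 500.0 lb melt:
  sand: 85.09 lb
  spodumene: 285.4 lb
  red lead: 36.25 lb
  Al(OH)3: 150.3 lb
Total batch = 557.0 lb; LOI loss = 57.12 lb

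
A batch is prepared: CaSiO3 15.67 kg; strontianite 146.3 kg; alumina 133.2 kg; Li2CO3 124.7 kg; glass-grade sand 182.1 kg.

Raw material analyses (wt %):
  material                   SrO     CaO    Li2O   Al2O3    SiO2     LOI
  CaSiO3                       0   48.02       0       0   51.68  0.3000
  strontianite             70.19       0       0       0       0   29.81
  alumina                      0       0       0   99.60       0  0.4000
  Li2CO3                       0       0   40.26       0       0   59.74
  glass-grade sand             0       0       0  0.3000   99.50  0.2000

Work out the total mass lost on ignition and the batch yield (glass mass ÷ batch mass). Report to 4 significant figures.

Each numeric step keeps full float precision through the solve; working values are shown rounded off to 4 significant digits as written. Each reported result includes exactly one rounding. The derived quantities, including totals, the five compositions, yield, glass mass, LOI, are rebuilt using the weight values for 482.9 kg of glass in full precision as they appear in problem or answer.
Each material's LOI contribution:
  CaSiO3: 15.67 × 0.003000 = 0.04701 kg
  strontianite: 146.3 × 0.2981 = 43.61 kg
  alumina: 133.2 × 0.004000 = 0.5328 kg
  Li2CO3: 124.7 × 0.5974 = 74.50 kg
  glass-grade sand: 182.1 × 0.002000 = 0.3642 kg
Total LOI = 119.1 kg
Glass = batch − LOI = 602.0 − 119.1 = 482.9 kg

LOI loss = 119.1 kg; glass = 482.9 kg; yield = 80.22%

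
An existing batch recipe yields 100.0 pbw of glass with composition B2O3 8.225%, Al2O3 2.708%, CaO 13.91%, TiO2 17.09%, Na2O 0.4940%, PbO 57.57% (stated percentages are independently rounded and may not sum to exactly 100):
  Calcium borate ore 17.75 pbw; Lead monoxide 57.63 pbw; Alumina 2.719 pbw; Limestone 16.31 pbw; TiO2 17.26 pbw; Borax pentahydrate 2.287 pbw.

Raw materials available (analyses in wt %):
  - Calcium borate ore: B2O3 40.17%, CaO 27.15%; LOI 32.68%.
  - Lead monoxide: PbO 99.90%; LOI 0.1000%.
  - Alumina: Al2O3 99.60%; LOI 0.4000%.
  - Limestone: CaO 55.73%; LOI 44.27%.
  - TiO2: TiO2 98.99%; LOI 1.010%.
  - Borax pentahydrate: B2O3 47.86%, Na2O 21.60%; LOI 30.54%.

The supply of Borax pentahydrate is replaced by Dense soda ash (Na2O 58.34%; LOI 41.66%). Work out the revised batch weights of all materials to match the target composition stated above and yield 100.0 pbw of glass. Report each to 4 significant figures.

The working math maintains exact precision through every step — the intermediate values are shown, with 4-significant-digit rounding, across the worked steps; a single rounding completes every reported number. The derived quantities are re-derived in full float precision (glass mass, totals, LOI, the six compositions, yield) using the weight values on 100.0 pbw of glass precisely as stated by the problem or answer text.
The oxide mass targets at 100.0 pbw glass:
  B2O3: 8.225% × 100.0 = 8.225 pbw
  Al2O3: 2.708% × 100.0 = 2.708 pbw
  CaO: 13.91% × 100.0 = 13.91 pbw
  TiO2: 17.09% × 100.0 = 17.09 pbw
  Na2O: 0.4940% × 100.0 = 0.4940 pbw
  PbO: 57.57% × 100.0 = 57.57 pbw
Checking each oxide sum from the weights as reported, for the quoted basis mass (oxide sums agree with the targets given rounding of the digits):
  B2O3: 20.48·0.4017 = 8.227 pbw (target 8.225 pbw)
  Al2O3: 2.719·0.9960 = 2.708 pbw (target 2.708 pbw)
  CaO: 20.48·0.2715 + 14.98·0.5573 = 13.91 pbw (target 13.91 pbw)
  TiO2: 17.26·0.9899 = 17.09 pbw (target 17.09 pbw)
  Na2O: 0.8468·0.5834 = 0.4940 pbw (target 0.4940 pbw)
  PbO: 57.63·0.9990 = 57.57 pbw (target 57.57 pbw)
Mass balance on the glass: Σ batch − LOI loss = 100.0 pbw (oxide target masses add up to 100.0 pbw; versus the stated basis of 100.0 pbw — any gap is answer rounding).
Batch total: Σ batch = 113.9 pbw; LOI loss = Σ batch·LOI = 13.92 pbw; yield: glass divided by total = 87.78%.

Revised batch per 100.0 pbw glass:
  Calcium borate ore: 20.48 pbw
  Lead monoxide: 57.63 pbw
  Alumina: 2.719 pbw
  Limestone: 14.98 pbw
  TiO2: 17.26 pbw
  Dense soda ash: 0.8468 pbw
Total batch = 113.9 pbw; LOI loss = 13.92 pbw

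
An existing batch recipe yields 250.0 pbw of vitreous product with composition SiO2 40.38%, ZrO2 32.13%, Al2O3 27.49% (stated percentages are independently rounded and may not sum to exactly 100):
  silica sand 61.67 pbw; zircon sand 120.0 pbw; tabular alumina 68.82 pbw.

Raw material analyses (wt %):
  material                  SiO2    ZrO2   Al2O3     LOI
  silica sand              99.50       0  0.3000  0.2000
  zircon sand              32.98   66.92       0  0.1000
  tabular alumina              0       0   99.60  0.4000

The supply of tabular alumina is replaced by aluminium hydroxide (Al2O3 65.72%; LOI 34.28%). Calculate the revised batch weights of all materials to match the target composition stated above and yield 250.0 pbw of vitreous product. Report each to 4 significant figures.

Revised batch per 250.0 pbw vitreous product:
  silica sand: 61.67 pbw
  zircon sand: 120.0 pbw
  aluminium hydroxide: 104.3 pbw
Total batch = 286.0 pbw; LOI loss = 36.00 pbw

Every computation runs at exact precision in every operation — mid-chain values appear, rounded to four significant digits, between the steps — every reported number takes a single rounding — the derived quantities are rebuilt at full precision (three oxide percentages, ignition loss, the yield, the totals, glass mass) using the weight values for 250.0 pbw of glass, exactly as printed in problem or answer.
Oxide mass targets, per 250.0 pbw vitreous product:
  SiO2: 40.38% × 250.0 = 101.0 pbw
  ZrO2: 32.13% × 250.0 = 80.32 pbw
  Al2O3: 27.49% × 250.0 = 68.72 pbw
Oxide-by-oxide audit on the weights just shown, for the quoted basis mass (oxide sums agree with the targets net of answer rounding effects):
  SiO2: 61.67·0.9950 + 120.0·0.3298 = 100.9 pbw (target 101.0 pbw)
  ZrO2: 120.0·0.6692 = 80.30 pbw (target 80.32 pbw)
  Al2O3: 61.67·0.003000 + 104.3·0.6572 = 68.73 pbw (target 68.72 pbw)
Glass mass check: whole batch net of LOI = 250.0 pbw (oxide target masses add up to 250.0 pbw; against the stated basis, 250.0 pbw — rounding explains the deltas).
Adding the batch up: Σ batch = 286.0 pbw; the LOI term Σ batch·LOI equals 36.00 pbw; yield: glass divided by total = 87.41%.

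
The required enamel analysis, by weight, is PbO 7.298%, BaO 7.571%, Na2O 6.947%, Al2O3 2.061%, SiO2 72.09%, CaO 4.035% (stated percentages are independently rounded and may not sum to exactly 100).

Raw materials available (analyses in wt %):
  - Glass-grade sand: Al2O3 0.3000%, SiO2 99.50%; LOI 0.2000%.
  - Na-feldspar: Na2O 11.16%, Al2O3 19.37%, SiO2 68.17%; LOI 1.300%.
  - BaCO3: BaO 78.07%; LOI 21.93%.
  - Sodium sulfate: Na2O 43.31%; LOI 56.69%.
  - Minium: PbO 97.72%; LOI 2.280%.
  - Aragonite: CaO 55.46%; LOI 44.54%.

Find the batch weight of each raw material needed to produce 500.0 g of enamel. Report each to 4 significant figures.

All arithmetic holds full float precision in all steps — intermediates are shown rounded to 4 significant digits. Each reported figure is rounded exactly once — all derived quantities, which include yield, the six compositions, LOI, totals, glass mass, are carried in full float precision, exactly as printed in the question or the answer, starting from the weights at 500.0 g of glass.
Oxide-by-oxide targets in 500.0 g enamel:
  PbO: 7.298% × 500.0 = 36.49 g
  BaO: 7.571% × 500.0 = 37.85 g
  Na2O: 6.947% × 500.0 = 34.74 g
  Al2O3: 2.061% × 500.0 = 10.30 g
  SiO2: 72.09% × 500.0 = 360.4 g
  CaO: 4.035% × 500.0 = 20.18 g
Mass-balance tally per oxide given the weights on record, against the basis in use (target by target, the sums agree within answer rounding):
  PbO: 37.34·0.9772 = 36.49 g (target 36.49 g)
  BaO: 48.49·0.7807 = 37.86 g (target 37.85 g)
  Na2O: 48.10·0.1116 + 67.81·0.4331 = 34.74 g (target 34.74 g)
  Al2O3: 329.3·0.003000 + 48.10·0.1937 = 10.30 g (target 10.30 g)
  SiO2: 329.3·0.9950 + 48.10·0.6817 = 360.4 g (target 360.4 g)
  CaO: 36.38·0.5546 = 20.18 g (target 20.18 g)
Glass-mass bookkeeping: total charge less LOI = 500.0 g (the Σ of target masses is 500.0 g; the stated basis being 500.0 g — any gap is answer rounding).
Summing the batch: Σ batch = 567.4 g; ignition loss, Σ(batch × LOI) = 67.41 g; yield, glass over the total, = 88.12%.

Batch per 500.0 g enamel:
  Glass-grade sand: 329.3 g
  Na-feldspar: 48.10 g
  BaCO3: 48.49 g
  Sodium sulfate: 67.81 g
  Minium: 37.34 g
  Aragonite: 36.38 g
Total batch = 567.4 g; LOI loss = 67.41 g; yield = 88.12%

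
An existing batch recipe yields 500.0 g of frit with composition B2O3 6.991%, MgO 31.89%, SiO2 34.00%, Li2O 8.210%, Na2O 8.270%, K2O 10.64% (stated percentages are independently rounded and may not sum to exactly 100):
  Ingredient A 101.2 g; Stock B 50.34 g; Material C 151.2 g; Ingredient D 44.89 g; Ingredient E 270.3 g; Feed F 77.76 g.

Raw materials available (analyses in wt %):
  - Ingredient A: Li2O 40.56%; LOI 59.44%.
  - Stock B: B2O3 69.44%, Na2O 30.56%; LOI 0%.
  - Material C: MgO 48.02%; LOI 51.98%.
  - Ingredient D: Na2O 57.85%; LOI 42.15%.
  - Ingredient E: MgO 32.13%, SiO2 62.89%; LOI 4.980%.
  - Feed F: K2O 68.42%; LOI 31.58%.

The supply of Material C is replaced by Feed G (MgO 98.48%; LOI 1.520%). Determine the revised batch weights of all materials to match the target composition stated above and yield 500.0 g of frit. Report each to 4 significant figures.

Each numeric step maintains full precision end to end; intermediates are shown, with 4-significant-figure rounding, when written out — every reported figure takes a single rounding — all derived quantities are rebuilt from the batch weights per 500.0 g of glass at full float precision (ignition loss, totals, the yield, glass mass, six oxide percentages), precisely as stated by either problem or answer.
Target masses of each oxide per 500.0 g frit:
  B2O3: 6.991% × 500.0 = 34.96 g
  MgO: 31.89% × 500.0 = 159.4 g
  SiO2: 34.00% × 500.0 = 170.0 g
  Li2O: 8.210% × 500.0 = 41.05 g
  Na2O: 8.270% × 500.0 = 41.35 g
  K2O: 10.64% × 500.0 = 53.20 g
Balance tally, oxide-wise, using the reported weights, at the basis given (oxide sums agree with the targets exact up to rounding of places):
  B2O3: 50.34·0.6944 = 34.96 g (target 34.96 g)
  MgO: 73.72·0.9848 + 270.3·0.3213 = 159.4 g (target 159.4 g)
  SiO2: 270.3·0.6289 = 170.0 g (target 170.0 g)
  Li2O: 101.2·0.4056 = 41.05 g (target 41.05 g)
  Na2O: 50.34·0.3056 + 44.89·0.5785 = 41.35 g (target 41.35 g)
  K2O: 77.76·0.6842 = 53.20 g (target 53.20 g)
The glass-mass cross-check: total batch − LOI = 500.0 g (the Σ of target masses is 500.0 g; basis as stated: 500.0 g — differing by rounding only).
Whole-batch sum: Σ batch = 618.2 g; the LOI term Σ batch·LOI equals 118.2 g; glass ÷ batch gives a yield of 80.88%.

Revised batch per 500.0 g frit:
  Ingredient A: 101.2 g
  Stock B: 50.34 g
  Feed G: 73.72 g
  Ingredient D: 44.89 g
  Ingredient E: 270.3 g
  Feed F: 77.76 g
Total batch = 618.2 g; LOI loss = 118.2 g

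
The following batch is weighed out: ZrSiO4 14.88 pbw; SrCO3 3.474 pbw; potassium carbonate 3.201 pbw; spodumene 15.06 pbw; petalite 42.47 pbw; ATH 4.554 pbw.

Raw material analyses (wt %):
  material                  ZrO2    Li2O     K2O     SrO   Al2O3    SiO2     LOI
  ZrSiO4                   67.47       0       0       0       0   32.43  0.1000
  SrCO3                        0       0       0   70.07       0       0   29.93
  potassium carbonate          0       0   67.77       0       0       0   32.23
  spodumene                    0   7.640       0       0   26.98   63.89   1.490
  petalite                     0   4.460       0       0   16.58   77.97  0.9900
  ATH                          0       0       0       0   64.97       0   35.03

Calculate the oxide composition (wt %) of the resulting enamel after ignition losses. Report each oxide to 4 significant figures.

All internal work carries full precision throughout. Mid-chain values are shown rounded off to 4 significant digits within the worked lines — every reported result carries a single rounding — the derived quantities, including glass mass, yield, the totals, LOI, the six compositions, are computed starting from the weights on 79.31 pbw of glass in full precision exactly as printed in the problem or the answer.
What the batch supplies per oxide:
  ZrO2: 14.88·0.6747 = 10.04 pbw
  Li2O: 15.06·0.07640 + 42.47·0.04460 = 3.045 pbw
  K2O: 3.201·0.6777 = 2.169 pbw
  SrO: 3.474·0.7007 = 2.434 pbw
  Al2O3: 15.06·0.2698 + 42.47·0.1658 + 4.554·0.6497 = 14.06 pbw
  SiO2: 14.88·0.3243 + 15.06·0.6389 + 42.47·0.7797 = 47.56 pbw
LOI: 14.88·0.001000 + 3.474·0.2993 + 3.201·0.3223 + 15.06·0.01490 + 42.47·0.009900 + 4.554·0.3503 = 4.326 pbw
Glass mass = batch − LOI = 83.64 − 4.326 = 79.31 pbw (consistent with Σ oxide mass)
each wt % is 100 × oxide ÷ glass

Glass mass = 79.31 pbw (batch 83.64 − LOI 4.326).
Composition: ZrO2 12.66%, Li2O 3.839%, K2O 2.735%, SrO 3.069%, Al2O3 17.73%, SiO2 59.97%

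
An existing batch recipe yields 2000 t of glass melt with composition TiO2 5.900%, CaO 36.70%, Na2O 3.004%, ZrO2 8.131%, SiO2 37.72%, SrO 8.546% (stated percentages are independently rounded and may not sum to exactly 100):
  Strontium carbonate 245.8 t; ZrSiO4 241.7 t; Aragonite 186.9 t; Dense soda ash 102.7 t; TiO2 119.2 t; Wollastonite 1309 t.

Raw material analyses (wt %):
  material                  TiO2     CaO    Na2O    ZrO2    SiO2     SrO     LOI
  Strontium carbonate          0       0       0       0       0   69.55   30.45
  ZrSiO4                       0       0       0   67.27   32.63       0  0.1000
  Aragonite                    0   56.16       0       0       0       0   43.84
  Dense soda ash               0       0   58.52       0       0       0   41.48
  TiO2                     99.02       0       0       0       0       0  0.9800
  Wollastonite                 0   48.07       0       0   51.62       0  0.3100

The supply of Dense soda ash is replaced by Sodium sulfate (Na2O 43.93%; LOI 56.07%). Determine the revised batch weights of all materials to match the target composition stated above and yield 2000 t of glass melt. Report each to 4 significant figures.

Revised batch per 2000 t glass melt:
  Strontium carbonate: 245.8 t
  ZrSiO4: 241.7 t
  Aragonite: 186.9 t
  Sodium sulfate: 136.8 t
  TiO2: 119.2 t
  Wollastonite: 1309 t
Total batch = 2239 t; LOI loss = 239.0 t

Every computation maintains exact precision in every operation. In-progress results are displayed, rounded to 4 significant digits, on the page — each reported value is rounded a single time; the derived quantities (the totals, net glass mass, LOI, the yield, six oxide percentages) are computed using the weight values per 2000 t of glass in exact precision, as written in the question or the answer.
Target oxide masses per 2000 t glass melt:
  TiO2: 5.900% × 2000 = 118.0 t
  CaO: 36.70% × 2000 = 734.0 t
  Na2O: 3.004% × 2000 = 60.08 t
  ZrO2: 8.131% × 2000 = 162.6 t
  SiO2: 37.72% × 2000 = 754.4 t
  SrO: 8.546% × 2000 = 170.9 t
Verifying the oxide balance from the weights as reported, for the quoted basis mass (every target is met by its sum exact up to rounding of places):
  TiO2: 119.2·0.9902 = 118.0 t (target 118.0 t)
  CaO: 186.9·0.5616 + 1309·0.4807 = 734.2 t (target 734.0 t)
  Na2O: 136.8·0.4393 = 60.10 t (target 60.08 t)
  ZrO2: 241.7·0.6727 = 162.6 t (target 162.6 t)
  SiO2: 241.7·0.3263 + 1309·0.5162 = 754.6 t (target 754.4 t)
  SrO: 245.8·0.6955 = 171.0 t (target 170.9 t)
The glass-mass cross-check: Σ batch − LOI loss = 2000 t (targets for the oxides total 2000 t; with the basis standing at 2000 t — deltas are rounding alone).
Batch total: Σ batch = 2239 t; LOI removed, Σ of batch·LOI: 239.0 t; yield = glass ÷ total batch = 89.33%.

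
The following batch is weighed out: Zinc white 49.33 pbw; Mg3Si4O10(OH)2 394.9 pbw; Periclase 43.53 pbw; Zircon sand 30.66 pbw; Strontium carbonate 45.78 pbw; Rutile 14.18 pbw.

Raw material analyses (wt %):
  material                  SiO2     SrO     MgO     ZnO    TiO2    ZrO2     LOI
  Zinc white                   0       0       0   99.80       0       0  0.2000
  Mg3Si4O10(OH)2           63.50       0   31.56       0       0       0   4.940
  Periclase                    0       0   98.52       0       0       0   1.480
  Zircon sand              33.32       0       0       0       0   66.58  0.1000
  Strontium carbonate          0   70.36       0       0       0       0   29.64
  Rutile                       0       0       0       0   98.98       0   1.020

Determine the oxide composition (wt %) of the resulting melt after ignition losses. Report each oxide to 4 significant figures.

Values along the way are shown (rounded to 4 significant figures) in the printout — every computation keeps full precision at every stage. Every reported figure includes exactly one rounding. Derived quantities (the yield, ignition loss, the six compositions, glass mass, totals) are computed from the weighed amounts for 544.4 pbw of glass in full float precision as set out in problem or answer.
Delivered oxide masses:
  SiO2: 394.9·0.6350 + 30.66·0.3332 = 261.0 pbw
  SrO: 45.78·0.7036 = 32.21 pbw
  MgO: 394.9·0.3156 + 43.53·0.9852 = 167.5 pbw
  ZnO: 49.33·0.9980 = 49.23 pbw
  TiO2: 14.18·0.9898 = 14.04 pbw
  ZrO2: 30.66·0.6658 = 20.41 pbw
LOI: 49.33·0.002000 + 394.9·0.04940 + 43.53·0.01480 + 30.66·0.001000 + 45.78·0.2964 + 14.18·0.01020 = 34.00 pbw
Net of LOI, the glass mass = 578.4 − 34.00 = 544.4 pbw (equal to the oxide-mass sum)
wt % = oxide mass / glass mass × 100

Glass mass = 544.4 pbw (batch 578.4 − LOI 34.00).
Composition: SiO2 47.94%, SrO 5.917%, MgO 30.77%, ZnO 9.043%, TiO2 2.578%, ZrO2 3.750%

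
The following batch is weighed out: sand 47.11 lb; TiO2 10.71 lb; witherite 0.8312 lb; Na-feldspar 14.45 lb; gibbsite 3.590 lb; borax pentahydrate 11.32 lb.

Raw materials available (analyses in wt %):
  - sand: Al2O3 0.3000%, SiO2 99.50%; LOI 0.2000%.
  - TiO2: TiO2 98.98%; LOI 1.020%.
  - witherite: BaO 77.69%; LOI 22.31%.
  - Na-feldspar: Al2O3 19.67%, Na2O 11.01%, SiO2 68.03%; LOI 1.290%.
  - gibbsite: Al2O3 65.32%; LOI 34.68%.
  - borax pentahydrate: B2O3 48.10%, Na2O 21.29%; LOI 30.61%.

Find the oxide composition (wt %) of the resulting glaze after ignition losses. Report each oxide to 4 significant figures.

Glass mass = 82.73 lb (batch 88.01 − LOI 5.285).
Composition: B2O3 6.582%, TiO2 12.81%, Al2O3 6.441%, BaO 0.7806%, Na2O 4.836%, SiO2 68.55%

In-progress results are printed (rounded to four significant digits) on the page; full float precision is carried all the way through — every reported result is rounded only once — derived quantities (totals, six oxide percentages, LOI, yield, net glass mass) are carried starting from the weights for 82.73 lb of glass at exact precision, as set out in the problem or answer text.
Oxide-by-oxide delivered mass:
  B2O3: 11.32·0.4810 = 5.445 lb
  TiO2: 10.71·0.9898 = 10.60 lb
  Al2O3: 47.11·0.003000 + 14.45·0.1967 + 3.590·0.6532 = 5.329 lb
  BaO: 0.8312·0.7769 = 0.6458 lb
  Na2O: 14.45·0.1101 + 11.32·0.2129 = 4.001 lb
  SiO2: 47.11·0.9950 + 14.45·0.6803 = 56.70 lb
LOI: 47.11·0.002000 + 10.71·0.01020 + 0.8312·0.2231 + 14.45·0.01290 + 3.590·0.3468 + 11.32·0.3061 = 5.285 lb
The glass mass, total less LOI, = 88.01 − 5.285 = 82.73 lb (= Σ oxide masses)
oxide / glass × 100 gives the wt %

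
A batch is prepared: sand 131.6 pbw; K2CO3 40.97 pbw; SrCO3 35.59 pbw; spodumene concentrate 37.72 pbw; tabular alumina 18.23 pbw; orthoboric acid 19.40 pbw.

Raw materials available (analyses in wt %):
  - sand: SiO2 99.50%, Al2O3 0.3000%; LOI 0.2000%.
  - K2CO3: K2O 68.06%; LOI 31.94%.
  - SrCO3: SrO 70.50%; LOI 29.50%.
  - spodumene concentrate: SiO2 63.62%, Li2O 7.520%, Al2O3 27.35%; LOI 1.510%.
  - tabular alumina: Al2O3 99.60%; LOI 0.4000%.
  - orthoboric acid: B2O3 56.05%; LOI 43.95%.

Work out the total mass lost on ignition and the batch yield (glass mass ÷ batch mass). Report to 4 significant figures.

Mid-chain values are shown rounded to four significant digits as written — the working math runs at exact precision in all steps; every reported result includes exactly one rounding. Derived quantities, including LOI, net glass mass, the totals, six oxide percentages, yield, are computed using the weight values for 250.5 pbw of glass in exact precision, as quoted within either problem or answer.
Per-material ignition loss:
  sand: 131.6 × 0.002000 = 0.2632 pbw
  K2CO3: 40.97 × 0.3194 = 13.09 pbw
  SrCO3: 35.59 × 0.2950 = 10.50 pbw
  spodumene concentrate: 37.72 × 0.01510 = 0.5696 pbw
  tabular alumina: 18.23 × 0.004000 = 0.07292 pbw
  orthoboric acid: 19.40 × 0.4395 = 8.526 pbw
Total LOI = 33.02 pbw
Glass = batch − LOI = 283.5 − 33.02 = 250.5 pbw

LOI loss = 33.02 pbw; glass = 250.5 pbw; yield = 88.35%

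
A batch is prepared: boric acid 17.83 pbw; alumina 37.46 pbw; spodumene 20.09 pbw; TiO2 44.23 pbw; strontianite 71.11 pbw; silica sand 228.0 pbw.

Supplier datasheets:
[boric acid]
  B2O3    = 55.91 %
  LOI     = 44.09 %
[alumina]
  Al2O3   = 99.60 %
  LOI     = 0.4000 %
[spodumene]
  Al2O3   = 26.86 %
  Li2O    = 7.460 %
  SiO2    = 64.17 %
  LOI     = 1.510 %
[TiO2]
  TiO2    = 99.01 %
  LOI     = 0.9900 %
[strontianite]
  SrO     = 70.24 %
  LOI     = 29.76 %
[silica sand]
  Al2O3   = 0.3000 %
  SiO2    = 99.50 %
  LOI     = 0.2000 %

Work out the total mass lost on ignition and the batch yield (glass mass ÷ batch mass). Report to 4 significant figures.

LOI loss = 30.37 pbw; glass = 388.3 pbw; yield = 92.75%

Exact precision is kept at all times. Working values are displayed, rounded to four significant digits, in the working — a single rounding yields every reported number; the derived quantities (glass mass, totals, yield, LOI, six oxide percentages) are recomputed from the batch weights on 388.3 pbw of glass at full float precision as set out in the problem or answer text.
Each material's LOI contribution:
  boric acid: 17.83 × 0.4409 = 7.861 pbw
  alumina: 37.46 × 0.004000 = 0.1498 pbw
  spodumene: 20.09 × 0.01510 = 0.3034 pbw
  TiO2: 44.23 × 0.009900 = 0.4379 pbw
  strontianite: 71.11 × 0.2976 = 21.16 pbw
  silica sand: 228.0 × 0.002000 = 0.4560 pbw
Total LOI = 30.37 pbw
Glass = batch − LOI = 418.7 − 30.37 = 388.3 pbw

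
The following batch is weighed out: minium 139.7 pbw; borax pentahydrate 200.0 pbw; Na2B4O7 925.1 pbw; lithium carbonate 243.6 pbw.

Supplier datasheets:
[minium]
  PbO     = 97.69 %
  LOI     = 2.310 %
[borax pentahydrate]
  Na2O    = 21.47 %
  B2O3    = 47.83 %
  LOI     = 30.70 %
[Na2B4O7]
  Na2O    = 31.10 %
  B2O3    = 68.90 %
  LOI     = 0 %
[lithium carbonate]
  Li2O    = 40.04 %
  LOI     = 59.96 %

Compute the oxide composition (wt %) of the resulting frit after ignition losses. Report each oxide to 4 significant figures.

Glass mass = 1298 pbw (batch 1508 − LOI 210.7).
Composition: Na2O 25.48%, B2O3 56.49%, Li2O 7.516%, PbO 10.52%

Every computation holds exact precision all the way through. Working values appear, with 4-significant-digit rounding, within the worked lines. Each reported result is rounded only once — all derived quantities, which include the yield, LOI, net glass mass, the totals, the four compositions, are rebuilt in full float precision, as quoted within problem or answer, using the weight values per 1298 pbw of glass.
Per-oxide mass from batch:
  Na2O: 200.0·0.2147 + 925.1·0.3110 = 330.6 pbw
  B2O3: 200.0·0.4783 + 925.1·0.6890 = 733.1 pbw
  Li2O: 243.6·0.4004 = 97.54 pbw
  PbO: 139.7·0.9769 = 136.5 pbw
LOI: 139.7·0.02310 + 200.0·0.3070 + 243.6·0.5996 = 210.7 pbw
Net of LOI, the glass mass = 1508 − 210.7 = 1298 pbw (the oxide masses sum to this)
percent by weight: oxide/glass ×100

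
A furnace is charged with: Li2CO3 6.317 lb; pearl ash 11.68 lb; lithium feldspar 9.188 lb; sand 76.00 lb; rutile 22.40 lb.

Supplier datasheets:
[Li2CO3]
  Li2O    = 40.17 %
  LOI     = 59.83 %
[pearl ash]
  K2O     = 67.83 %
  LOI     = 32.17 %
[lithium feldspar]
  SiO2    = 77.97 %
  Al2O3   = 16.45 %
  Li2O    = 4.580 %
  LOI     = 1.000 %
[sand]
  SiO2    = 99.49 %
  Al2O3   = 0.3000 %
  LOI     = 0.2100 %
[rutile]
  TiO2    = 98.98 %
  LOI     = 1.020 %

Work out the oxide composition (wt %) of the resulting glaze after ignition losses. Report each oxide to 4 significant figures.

Glass mass = 117.6 lb (batch 125.6 − LOI 8.017).
Composition: SiO2 70.41%, TiO2 18.86%, K2O 6.739%, Al2O3 1.480%, Li2O 2.516%

Working values are displayed rounded to 4 significant figures alongside each step. Each numeric step runs at full float precision at all times. Every reported figure sees exactly one rounding; all derived quantities (the totals, glass mass, the yield, ignition loss, five oxide percentages) are rebuilt in full float precision starting from the weights for 117.6 lb of glass exactly as printed in problem or answer.
Oxide masses out of the charge:
  SiO2: 9.188·0.7797 + 76.00·0.9949 = 82.78 lb
  TiO2: 22.40·0.9898 = 22.17 lb
  K2O: 11.68·0.6783 = 7.923 lb
  Al2O3: 9.188·0.1645 + 76.00·0.003000 = 1.739 lb
  Li2O: 6.317·0.4017 + 9.188·0.04580 = 2.958 lb
LOI: 6.317·0.5983 + 11.68·0.3217 + 9.188·0.01000 + 76.00·0.002100 + 22.40·0.01020 = 8.017 lb
Glass = total batch minus LOI = 125.6 − 8.017 = 117.6 lb (the oxide masses sum to this)
percent by weight: oxide/glass ×100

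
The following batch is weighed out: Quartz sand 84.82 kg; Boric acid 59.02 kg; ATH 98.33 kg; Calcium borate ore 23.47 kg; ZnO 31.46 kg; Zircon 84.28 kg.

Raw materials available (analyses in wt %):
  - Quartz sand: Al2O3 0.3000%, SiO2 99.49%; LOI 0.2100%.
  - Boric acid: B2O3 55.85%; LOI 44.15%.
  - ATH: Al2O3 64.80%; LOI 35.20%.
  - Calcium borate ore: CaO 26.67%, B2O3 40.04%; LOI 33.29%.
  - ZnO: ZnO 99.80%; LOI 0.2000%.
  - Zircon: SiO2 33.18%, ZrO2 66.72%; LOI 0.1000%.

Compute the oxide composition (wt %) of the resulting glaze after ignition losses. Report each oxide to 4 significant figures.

Glass mass = 312.6 kg (batch 381.4 − LOI 68.81).
Composition: Al2O3 20.47%, SiO2 35.94%, CaO 2.003%, ZrO2 17.99%, ZnO 10.04%, B2O3 13.55%

Intermediates are shown, rounded to 4 significant digits, between the steps; all arithmetic holds full float precision from start to finish — each reported figure takes exactly one rounding; all derived quantities are rebuilt using the weight values for 312.6 kg of glass in exact precision (net glass mass, LOI, totals, the six compositions, the yield), precisely as stated by question or answer.
Oxide masses out of the charge:
  Al2O3: 84.82·0.003000 + 98.33·0.6480 = 63.97 kg
  SiO2: 84.82·0.9949 + 84.28·0.3318 = 112.4 kg
  CaO: 23.47·0.2667 = 6.259 kg
  ZrO2: 84.28·0.6672 = 56.23 kg
  ZnO: 31.46·0.9980 = 31.40 kg
  B2O3: 59.02·0.5585 + 23.47·0.4004 = 42.36 kg
LOI: 84.82·0.002100 + 59.02·0.4415 + 98.33·0.3520 + 23.47·0.3329 + 31.46·0.002000 + 84.28·0.001000 = 68.81 kg
Glass mass = batch − LOI = 381.4 − 68.81 = 312.6 kg (= the summed oxide contributions)
wt % = oxide mass / glass mass × 100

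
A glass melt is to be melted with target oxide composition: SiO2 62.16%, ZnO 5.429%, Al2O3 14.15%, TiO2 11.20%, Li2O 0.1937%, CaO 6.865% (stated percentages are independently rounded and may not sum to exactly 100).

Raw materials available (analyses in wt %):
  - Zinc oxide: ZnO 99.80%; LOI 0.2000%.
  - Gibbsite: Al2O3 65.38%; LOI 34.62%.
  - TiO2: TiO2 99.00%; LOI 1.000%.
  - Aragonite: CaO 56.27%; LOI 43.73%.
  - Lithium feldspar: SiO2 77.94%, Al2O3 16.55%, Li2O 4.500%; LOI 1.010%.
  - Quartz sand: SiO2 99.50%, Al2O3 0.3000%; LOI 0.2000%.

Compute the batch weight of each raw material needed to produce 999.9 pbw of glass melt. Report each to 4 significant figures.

Batch per 999.9 pbw glass melt:
  Zinc oxide: 54.39 pbw
  Gibbsite: 202.8 pbw
  TiO2: 113.1 pbw
  Aragonite: 122.0 pbw
  Lithium feldspar: 43.04 pbw
  Quartz sand: 590.9 pbw
Total batch = 1126 pbw; LOI loss = 126.4 pbw; yield = 88.78%

Each numeric step holds full precision from start to finish. Values along the way are shown rounded off to 4 significant figures in the printout; a single rounding completes each reported figure. Derived quantities, including the six compositions, net glass mass, LOI, totals, the yield, are recomputed from the batch weights on 999.9 pbw of glass in full precision as written in the question or the answer.
Target oxide masses per 999.9 pbw glass melt:
  SiO2: 62.16% × 999.9 = 621.5 pbw
  ZnO: 5.429% × 999.9 = 54.28 pbw
  Al2O3: 14.15% × 999.9 = 141.5 pbw
  TiO2: 11.20% × 999.9 = 112.0 pbw
  Li2O: 0.1937% × 999.9 = 1.937 pbw
  CaO: 6.865% × 999.9 = 68.64 pbw
A balance pass over the oxides, using the reported weights, versus the basis set out (every target is met by its sum up to rounding of the answer):
  SiO2: 43.04·0.7794 + 590.9·0.9950 = 621.5 pbw (target 621.5 pbw)
  ZnO: 54.39·0.9980 = 54.28 pbw (target 54.28 pbw)
  Al2O3: 202.8·0.6538 + 43.04·0.1655 + 590.9·0.003000 = 141.5 pbw (target 141.5 pbw)
  TiO2: 113.1·0.9900 = 112.0 pbw (target 112.0 pbw)
  Li2O: 43.04·0.04500 = 1.937 pbw (target 1.937 pbw)
  CaO: 122.0·0.5627 = 68.65 pbw (target 68.64 pbw)
Glass-mass bookkeeping: Σ batch − LOI loss = 999.8 pbw (the targets, summed, come to 999.9 pbw; with the basis standing at 999.9 pbw — a pure rounding effect).
Batch total: Σ batch = 1126 pbw; loss to ignition Σ batch·LOI = 126.4 pbw; the yield ratio, glass ÷ batch: 88.78%.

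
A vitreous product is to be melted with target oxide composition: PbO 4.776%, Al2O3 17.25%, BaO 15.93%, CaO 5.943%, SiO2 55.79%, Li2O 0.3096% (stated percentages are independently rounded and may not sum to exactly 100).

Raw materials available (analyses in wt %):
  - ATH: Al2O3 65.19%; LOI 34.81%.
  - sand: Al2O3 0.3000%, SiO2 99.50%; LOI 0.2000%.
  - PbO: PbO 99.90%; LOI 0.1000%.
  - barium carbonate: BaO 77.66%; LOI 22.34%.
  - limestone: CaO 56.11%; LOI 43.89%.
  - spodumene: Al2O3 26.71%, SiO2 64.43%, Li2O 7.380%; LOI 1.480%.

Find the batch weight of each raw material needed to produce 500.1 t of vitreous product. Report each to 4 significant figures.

Batch per 500.1 t vitreous product:
  ATH: 122.5 t
  sand: 266.8 t
  PbO: 23.91 t
  barium carbonate: 102.6 t
  limestone: 52.97 t
  spodumene: 20.98 t
Total batch = 589.8 t; LOI loss = 89.68 t; yield = 84.79%

Full float precision is carried end to end. Working values are shown (rounded to four significant digits) between the steps — every reported figure is rounded exactly once. Derived quantities are computed at exact precision (the six compositions, yield, LOI, glass mass, the totals) using the weight values at 500.1 t of glass as given in the problem or the answer.
Per-oxide target masses for 500.1 t vitreous product:
  PbO: 4.776% × 500.1 = 23.88 t
  Al2O3: 17.25% × 500.1 = 86.27 t
  BaO: 15.93% × 500.1 = 79.67 t
  CaO: 5.943% × 500.1 = 29.72 t
  SiO2: 55.79% × 500.1 = 279.0 t
  Li2O: 0.3096% × 500.1 = 1.548 t
Verifying the oxide balance using the reported weights, for the quoted basis mass (summed amounts equal target values given rounding of the digits):
  PbO: 23.91·0.9990 = 23.89 t (target 23.88 t)
  Al2O3: 122.5·0.6519 + 266.8·0.003000 + 20.98·0.2671 = 86.26 t (target 86.27 t)
  BaO: 102.6·0.7766 = 79.68 t (target 79.67 t)
  CaO: 52.97·0.5611 = 29.72 t (target 29.72 t)
  SiO2: 266.8·0.9950 + 20.98·0.6443 = 279.0 t (target 279.0 t)
  Li2O: 20.98·0.07380 = 1.548 t (target 1.548 t)
Glass-mass closure: net batch after ignition = 500.1 t (summing oxide targets gives 500.1 t; versus the stated basis of 500.1 t — a pure rounding effect).
Adding the batch up: Σ batch = 589.8 t; ignition loss, Σ(batch × LOI) = 89.68 t; glass ÷ batch gives a yield of 84.79%.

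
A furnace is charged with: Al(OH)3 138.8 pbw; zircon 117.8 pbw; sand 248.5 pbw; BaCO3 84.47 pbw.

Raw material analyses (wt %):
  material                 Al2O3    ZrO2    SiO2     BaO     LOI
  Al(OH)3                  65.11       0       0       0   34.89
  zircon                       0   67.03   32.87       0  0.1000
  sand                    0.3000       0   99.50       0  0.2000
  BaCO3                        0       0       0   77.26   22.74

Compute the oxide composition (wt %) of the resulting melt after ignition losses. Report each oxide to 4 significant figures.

Glass mass = 521.3 pbw (batch 589.6 − LOI 68.25).
Composition: Al2O3 17.48%, ZrO2 15.15%, SiO2 54.86%, BaO 12.52%

All internal work carries full precision in all steps — intermediates are printed with 4-significant-digit rounding in the working; every reported number carries a single rounding — all derived quantities are recomputed from the batch weights per 521.3 pbw of glass at full precision (ignition loss, net glass mass, yield, totals, the four compositions), as given in the problem or answer text.
Mass of each oxide from the mix:
  Al2O3: 138.8·0.6511 + 248.5·0.003000 = 91.12 pbw
  ZrO2: 117.8·0.6703 = 78.96 pbw
  SiO2: 117.8·0.3287 + 248.5·0.9950 = 286.0 pbw
  BaO: 84.47·0.7726 = 65.26 pbw
LOI: 138.8·0.3489 + 117.8·0.001000 + 248.5·0.002000 + 84.47·0.2274 = 68.25 pbw
Glass = total batch minus LOI = 589.6 − 68.25 = 521.3 pbw (= Σ oxide masses)
wt % = 100 × oxide mass / glass mass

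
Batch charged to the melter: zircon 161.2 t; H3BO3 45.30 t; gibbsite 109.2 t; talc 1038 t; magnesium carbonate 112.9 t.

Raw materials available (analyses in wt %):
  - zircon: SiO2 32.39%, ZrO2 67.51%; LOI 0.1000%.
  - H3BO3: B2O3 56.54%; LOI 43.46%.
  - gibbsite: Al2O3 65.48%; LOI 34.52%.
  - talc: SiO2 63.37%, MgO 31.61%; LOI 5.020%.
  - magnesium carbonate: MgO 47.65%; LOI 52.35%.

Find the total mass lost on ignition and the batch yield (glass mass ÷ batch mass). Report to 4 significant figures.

LOI loss = 168.8 t; glass = 1298 t; yield = 88.49%

Every computation runs at exact precision from first step to last; the intermediate values are displayed, rounded to four significant figures, across the worked steps. Every reported number receives exactly one rounding; the derived quantities, including yield, net glass mass, totals, the five compositions, ignition loss, are re-derived starting from the weights at 1298 t of glass at full float precision, exactly as printed in the question or the answer.
Ignition loss by material:
  zircon: 161.2 × 0.001000 = 0.1612 t
  H3BO3: 45.30 × 0.4346 = 19.69 t
  gibbsite: 109.2 × 0.3452 = 37.70 t
  talc: 1038 × 0.05020 = 52.11 t
  magnesium carbonate: 112.9 × 0.5235 = 59.10 t
Total LOI = 168.8 t
Glass = batch − LOI = 1467 − 168.8 = 1298 t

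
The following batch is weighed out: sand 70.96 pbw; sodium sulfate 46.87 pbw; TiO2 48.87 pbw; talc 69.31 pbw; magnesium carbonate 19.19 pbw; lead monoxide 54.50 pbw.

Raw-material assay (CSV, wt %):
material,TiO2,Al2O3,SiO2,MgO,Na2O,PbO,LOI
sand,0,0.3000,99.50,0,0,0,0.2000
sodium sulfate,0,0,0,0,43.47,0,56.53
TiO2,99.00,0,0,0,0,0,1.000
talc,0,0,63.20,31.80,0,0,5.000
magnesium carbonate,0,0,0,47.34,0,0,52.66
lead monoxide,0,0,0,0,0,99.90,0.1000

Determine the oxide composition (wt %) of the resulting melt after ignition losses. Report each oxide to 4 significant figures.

Full float precision is kept from start to finish. In-progress results are shown (rounded to four significant figures) as written. A single rounding produces every reported result. Derived quantities are recomputed at full precision (the totals, yield, six oxide percentages, glass mass, ignition loss) from the batch weights at 268.9 pbw of glass, as set out in the question or the answer.
Mass of each oxide from the mix:
  TiO2: 48.87·0.9900 = 48.38 pbw
  Al2O3: 70.96·0.003000 = 0.2129 pbw
  SiO2: 70.96·0.9950 + 69.31·0.6320 = 114.4 pbw
  MgO: 69.31·0.3180 + 19.19·0.4734 = 31.13 pbw
  Na2O: 46.87·0.4347 = 20.37 pbw
  PbO: 54.50·0.9990 = 54.45 pbw
LOI: 70.96·0.002000 + 46.87·0.5653 + 48.87·0.01000 + 69.31·0.05000 + 19.19·0.5266 + 54.50·0.001000 = 40.75 pbw
Glass mass = batch − LOI = 309.7 − 40.75 = 268.9 pbw (= Σ oxide masses)
wt % = oxide mass / glass mass × 100

Glass mass = 268.9 pbw (batch 309.7 − LOI 40.75).
Composition: TiO2 17.99%, Al2O3 0.07915%, SiO2 42.54%, MgO 11.57%, Na2O 7.576%, PbO 20.24%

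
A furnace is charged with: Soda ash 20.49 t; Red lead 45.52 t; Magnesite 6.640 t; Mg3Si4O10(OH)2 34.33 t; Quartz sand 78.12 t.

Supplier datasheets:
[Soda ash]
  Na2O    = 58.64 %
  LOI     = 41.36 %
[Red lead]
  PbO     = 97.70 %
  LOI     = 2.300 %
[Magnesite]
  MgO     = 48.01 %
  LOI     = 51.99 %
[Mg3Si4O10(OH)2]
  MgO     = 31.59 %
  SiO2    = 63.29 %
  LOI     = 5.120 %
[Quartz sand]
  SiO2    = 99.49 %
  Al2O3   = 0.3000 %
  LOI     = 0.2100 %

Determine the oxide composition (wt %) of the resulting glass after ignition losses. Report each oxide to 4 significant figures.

All internal work runs at full float precision at all times; working values appear, rounded to 4 significant figures, on the page; a single rounding completes every reported number; all derived quantities are carried from the batch weights for 170.2 t of glass at exact precision (the totals, ignition loss, glass mass, five oxide percentages, yield), exactly as shown in problem or answer.
Delivered oxide masses:
  PbO: 45.52·0.9770 = 44.47 t
  Na2O: 20.49·0.5864 = 12.02 t
  MgO: 6.640·0.4801 + 34.33·0.3159 = 14.03 t
  SiO2: 34.33·0.6329 + 78.12·0.9949 = 99.45 t
  Al2O3: 78.12·0.003000 = 0.2344 t
LOI: 20.49·0.4136 + 45.52·0.02300 + 6.640·0.5199 + 34.33·0.05120 + 78.12·0.002100 = 14.90 t
Resulting glass, batch − LOI: 185.1 − 14.90 = 170.2 t (the oxide masses sum to this)
oxide / glass × 100 gives the wt %

Glass mass = 170.2 t (batch 185.1 − LOI 14.90).
Composition: PbO 26.13%, Na2O 7.059%, MgO 8.245%, SiO2 58.43%, Al2O3 0.1377%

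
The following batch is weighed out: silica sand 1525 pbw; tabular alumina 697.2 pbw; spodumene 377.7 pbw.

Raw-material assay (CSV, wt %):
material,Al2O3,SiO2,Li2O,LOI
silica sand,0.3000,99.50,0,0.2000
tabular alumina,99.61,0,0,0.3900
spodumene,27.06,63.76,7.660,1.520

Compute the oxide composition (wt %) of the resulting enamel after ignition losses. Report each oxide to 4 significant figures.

Glass mass = 2588 pbw (batch 2600 − LOI 11.51).
Composition: Al2O3 30.96%, SiO2 67.93%, Li2O 1.118%

Working values are shown, with 4-significant-figure rounding, in the working — all internal work runs at full precision throughout; a single rounding completes each reported result. Derived quantities (yield, the totals, ignition loss, net glass mass, the three compositions) are rebuilt in full float precision from the batch weights for 2588 pbw of glass, as quoted within question or answer.
Delivered oxide masses:
  Al2O3: 1525·0.003000 + 697.2·0.9961 + 377.7·0.2706 = 801.3 pbw
  SiO2: 1525·0.9950 + 377.7·0.6376 = 1758 pbw
  Li2O: 377.7·0.07660 = 28.93 pbw
LOI: 1525·0.002000 + 697.2·0.003900 + 377.7·0.01520 = 11.51 pbw
Net of LOI, the glass mass = 2600 − 11.51 = 2588 pbw (consistent with Σ oxide mass)
wt % = 100 × oxide mass / glass mass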